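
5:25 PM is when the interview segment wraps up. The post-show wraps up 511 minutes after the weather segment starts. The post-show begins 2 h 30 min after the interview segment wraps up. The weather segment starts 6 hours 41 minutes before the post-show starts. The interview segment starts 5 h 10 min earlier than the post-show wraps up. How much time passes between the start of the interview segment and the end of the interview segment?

50 minutes

The post-show starts at 5:25 PM + 150 min = 7:55 PM.
The weather segment starts at 7:55 PM − 401 min = 1:14 PM.
The post-show ends at 1:14 PM + 511 min = 9:45 PM.
The interview segment starts at 9:45 PM − 310 min = 4:35 PM.
From 4:35 PM to 5:25 PM is 50 minutes.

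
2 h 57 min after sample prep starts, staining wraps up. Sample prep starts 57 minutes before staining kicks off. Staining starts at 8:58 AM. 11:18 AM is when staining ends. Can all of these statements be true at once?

Sample prep starts at 8:58 AM − 57 min = 8:01 AM.
Staining ends at 8:01 AM + 177 min = 10:58 AM.
But staining is also said to end at 11:18 AM — a 20-minute conflict.

No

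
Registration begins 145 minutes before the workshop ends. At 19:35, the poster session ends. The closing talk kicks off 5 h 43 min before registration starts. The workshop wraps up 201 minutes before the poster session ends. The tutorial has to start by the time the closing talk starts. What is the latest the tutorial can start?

The workshop ends at 19:35 − 201 min = 16:14.
Registration starts at 16:14 − 145 min = 13:49.
The closing talk starts at 13:49 − 343 min = 08:06.
The tutorial is bounded by the closing talk, so the latest it can start is 08:06.

08:06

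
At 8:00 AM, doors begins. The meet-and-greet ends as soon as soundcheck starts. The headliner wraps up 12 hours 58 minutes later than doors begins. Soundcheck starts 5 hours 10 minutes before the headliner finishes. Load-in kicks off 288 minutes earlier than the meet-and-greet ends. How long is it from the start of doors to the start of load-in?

180 minutes

The headliner ends at 8:00 AM + 778 min = 8:58 PM.
Soundcheck starts at 8:58 PM − 310 min = 3:48 PM.
So the meet-and-greet ends at 3:48 PM.
Load-in starts at 3:48 PM − 288 min = 11:00 AM.
From 8:00 AM to 11:00 AM is 180 minutes.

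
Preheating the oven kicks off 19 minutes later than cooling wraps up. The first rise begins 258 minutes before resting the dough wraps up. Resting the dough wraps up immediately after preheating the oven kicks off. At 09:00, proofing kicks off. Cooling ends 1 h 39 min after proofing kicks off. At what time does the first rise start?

Cooling ends at 09:00 + 99 min = 10:39.
Preheating the oven starts at 10:39 + 19 min = 10:58.
So resting the dough ends at 10:58.
The first rise starts at 10:58 − 258 min = 06:40.

06:40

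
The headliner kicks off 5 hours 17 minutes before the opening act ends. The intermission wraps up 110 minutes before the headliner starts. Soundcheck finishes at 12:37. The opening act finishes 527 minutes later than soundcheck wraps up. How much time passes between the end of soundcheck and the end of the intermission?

100 minutes

The opening act ends at 12:37 + 527 min = 21:24.
The headliner starts at 21:24 − 317 min = 16:07.
The intermission ends at 16:07 − 110 min = 14:17.
From 12:37 to 14:17 is 100 minutes.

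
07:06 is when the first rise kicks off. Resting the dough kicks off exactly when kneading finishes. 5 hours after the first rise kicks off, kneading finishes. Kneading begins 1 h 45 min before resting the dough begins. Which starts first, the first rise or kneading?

the first rise

Kneading ends at 07:06 + 300 min = 12:06.
So resting the dough starts at 12:06.
Kneading starts at 12:06 − 105 min = 10:21.
The first rise starts at 07:06 and kneading starts at 10:21, so the first rise is first.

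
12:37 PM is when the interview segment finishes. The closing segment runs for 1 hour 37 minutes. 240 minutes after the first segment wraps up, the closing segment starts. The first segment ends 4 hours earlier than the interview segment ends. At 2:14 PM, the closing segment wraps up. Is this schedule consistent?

The first segment ends at 12:37 PM − 240 min = 8:37 AM.
The closing segment starts at 8:37 AM + 240 min = 12:37 PM.
The closing segment ends at 12:37 PM + 97 min = 2:14 PM.
That matches the stated 2:14 PM, so the schedule is consistent.

Yes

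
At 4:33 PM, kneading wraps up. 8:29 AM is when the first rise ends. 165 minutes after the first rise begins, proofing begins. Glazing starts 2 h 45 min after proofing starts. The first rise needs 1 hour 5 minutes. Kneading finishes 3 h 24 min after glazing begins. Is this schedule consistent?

The first rise starts at 8:29 AM − 65 min = 7:24 AM.
Proofing starts at 7:24 AM + 165 min = 10:09 AM.
Glazing starts at 10:09 AM + 165 min = 12:54 PM.
Kneading ends at 12:54 PM + 204 min = 4:18 PM.
But kneading is also said to end at 4:33 PM — a 15-minute conflict.

No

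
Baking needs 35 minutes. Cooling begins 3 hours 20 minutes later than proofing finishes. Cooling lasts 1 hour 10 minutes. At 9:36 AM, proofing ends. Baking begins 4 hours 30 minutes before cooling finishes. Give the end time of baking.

10:11 AM

Cooling starts at 9:36 AM + 200 min = 12:56 PM.
Cooling ends at 12:56 PM + 70 min = 2:06 PM.
Baking starts at 2:06 PM − 270 min = 9:36 AM.
Baking ends at 9:36 AM + 35 min = 10:11 AM.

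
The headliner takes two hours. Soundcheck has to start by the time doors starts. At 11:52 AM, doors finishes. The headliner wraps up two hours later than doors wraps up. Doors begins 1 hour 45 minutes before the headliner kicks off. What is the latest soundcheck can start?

10:07 AM

The headliner ends at 11:52 AM + 120 min = 1:52 PM.
The headliner starts at 1:52 PM − 120 min = 11:52 AM.
Doors starts at 11:52 AM − 105 min = 10:07 AM.
Soundcheck is bounded by doors, so the latest it can start is 10:07 AM.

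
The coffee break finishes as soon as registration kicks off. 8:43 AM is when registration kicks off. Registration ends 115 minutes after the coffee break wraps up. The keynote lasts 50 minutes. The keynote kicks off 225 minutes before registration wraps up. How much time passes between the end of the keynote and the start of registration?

60 minutes

The coffee break ends at 8:43 AM.
Registration ends at 8:43 AM + 115 min = 10:38 AM.
The keynote starts at 10:38 AM − 225 min = 6:53 AM.
The keynote ends at 6:53 AM + 50 min = 7:43 AM.
From 7:43 AM to 8:43 AM is 60 minutes.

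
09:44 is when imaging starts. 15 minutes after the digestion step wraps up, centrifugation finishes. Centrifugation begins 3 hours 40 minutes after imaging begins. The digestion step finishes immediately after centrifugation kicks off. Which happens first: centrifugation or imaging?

Centrifugation starts at 09:44 + 220 min = 13:24.
Centrifugation starts at 13:24 and imaging starts at 09:44, so imaging is first.

imaging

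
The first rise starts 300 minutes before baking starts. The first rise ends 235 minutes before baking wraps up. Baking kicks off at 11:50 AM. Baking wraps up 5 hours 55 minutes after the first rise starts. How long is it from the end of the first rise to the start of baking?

3 hours

The first rise starts at 11:50 AM − 300 min = 6:50 AM.
Baking ends at 6:50 AM + 355 min = 12:45 PM.
The first rise ends at 12:45 PM − 235 min = 8:50 AM.
From 8:50 AM to 11:50 AM is 3 hours.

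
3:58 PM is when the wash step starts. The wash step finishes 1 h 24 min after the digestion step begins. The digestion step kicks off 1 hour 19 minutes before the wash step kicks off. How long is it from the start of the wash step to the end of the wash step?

The digestion step starts at 3:58 PM − 79 min = 2:39 PM.
The wash step ends at 2:39 PM + 84 min = 4:03 PM.
From 3:58 PM to 4:03 PM is 5 minutes.

5 minutes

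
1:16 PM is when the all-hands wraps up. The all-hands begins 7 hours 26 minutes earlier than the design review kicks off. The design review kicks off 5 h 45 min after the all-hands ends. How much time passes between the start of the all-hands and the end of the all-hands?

1 h 41 min

The design review starts at 1:16 PM + 345 min = 7:01 PM.
The all-hands starts at 7:01 PM − 446 min = 11:35 AM.
From 11:35 AM to 1:16 PM is 1 h 41 min.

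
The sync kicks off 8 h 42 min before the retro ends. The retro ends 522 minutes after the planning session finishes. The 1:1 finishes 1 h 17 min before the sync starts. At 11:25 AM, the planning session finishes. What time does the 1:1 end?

The retro ends at 11:25 AM + 522 min = 8:07 PM.
The sync starts at 8:07 PM − 522 min = 11:25 AM.
The 1:1 ends at 11:25 AM − 77 min = 10:08 AM.

10:08 AM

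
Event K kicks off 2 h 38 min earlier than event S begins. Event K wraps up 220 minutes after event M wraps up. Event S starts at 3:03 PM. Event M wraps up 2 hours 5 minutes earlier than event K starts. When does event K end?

Event K starts at 3:03 PM − 158 min = 12:25 PM.
Event M ends at 12:25 PM − 125 min = 10:20 AM.
Event K ends at 10:20 AM + 220 min = 2:00 PM.

2:00 PM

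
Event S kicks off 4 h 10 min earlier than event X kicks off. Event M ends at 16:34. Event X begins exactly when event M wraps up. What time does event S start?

Event X starts at 16:34.
Event S starts at 16:34 − 250 min = 12:24.

12:24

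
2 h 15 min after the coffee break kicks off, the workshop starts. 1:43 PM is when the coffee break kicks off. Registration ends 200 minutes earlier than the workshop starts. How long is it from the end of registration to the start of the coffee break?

1 h 5 min

The workshop starts at 1:43 PM + 135 min = 3:58 PM.
Registration ends at 3:58 PM − 200 min = 12:38 PM.
From 12:38 PM to 1:43 PM is 1 h 5 min.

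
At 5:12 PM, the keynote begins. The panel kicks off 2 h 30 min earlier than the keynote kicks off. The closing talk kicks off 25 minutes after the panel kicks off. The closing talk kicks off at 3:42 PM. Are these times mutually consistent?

No

The panel starts at 5:12 PM − 150 min = 2:42 PM.
The closing talk starts at 2:42 PM + 25 min = 3:07 PM.
But the closing talk is also said to start at 3:42 PM — a 35-minute conflict.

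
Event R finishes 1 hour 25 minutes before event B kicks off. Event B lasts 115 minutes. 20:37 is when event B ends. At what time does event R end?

17:17

Event B starts at 20:37 − 115 min = 18:42.
Event R ends at 18:42 − 85 min = 17:17.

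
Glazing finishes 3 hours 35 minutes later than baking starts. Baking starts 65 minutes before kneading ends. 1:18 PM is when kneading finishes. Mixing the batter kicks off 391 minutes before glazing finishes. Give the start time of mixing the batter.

Baking starts at 1:18 PM − 65 min = 12:13 PM.
Glazing ends at 12:13 PM + 215 min = 3:48 PM.
Mixing the batter starts at 3:48 PM − 391 min = 9:17 AM.

9:17 AM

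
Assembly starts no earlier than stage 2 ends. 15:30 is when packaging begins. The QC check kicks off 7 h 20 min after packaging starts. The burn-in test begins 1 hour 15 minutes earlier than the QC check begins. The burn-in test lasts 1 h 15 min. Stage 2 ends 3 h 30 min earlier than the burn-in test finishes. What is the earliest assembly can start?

19:20

The QC check starts at 15:30 + 440 min = 22:50.
The burn-in test starts at 22:50 − 75 min = 21:35.
The burn-in test ends at 21:35 + 75 min = 22:50.
Stage 2 ends at 22:50 − 210 min = 19:20.
Assembly is bounded by stage 2, so the earliest it can start is 19:20.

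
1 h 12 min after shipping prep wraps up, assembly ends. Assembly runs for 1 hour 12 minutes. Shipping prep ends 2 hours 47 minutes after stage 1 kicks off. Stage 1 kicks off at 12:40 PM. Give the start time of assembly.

3:27 PM

Shipping prep ends at 12:40 PM + 167 min = 3:27 PM.
Assembly ends at 3:27 PM + 72 min = 4:39 PM.
Assembly starts at 4:39 PM − 72 min = 3:27 PM.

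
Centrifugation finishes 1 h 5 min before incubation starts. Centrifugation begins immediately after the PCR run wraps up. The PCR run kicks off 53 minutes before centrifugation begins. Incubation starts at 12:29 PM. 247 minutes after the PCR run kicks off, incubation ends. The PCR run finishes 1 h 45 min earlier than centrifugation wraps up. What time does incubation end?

12:53 PM

Centrifugation ends at 12:29 PM − 65 min = 11:24 AM.
The PCR run ends at 11:24 AM − 105 min = 9:39 AM.
So centrifugation starts at 9:39 AM.
The PCR run starts at 9:39 AM − 53 min = 8:46 AM.
Incubation ends at 8:46 AM + 247 min = 12:53 PM.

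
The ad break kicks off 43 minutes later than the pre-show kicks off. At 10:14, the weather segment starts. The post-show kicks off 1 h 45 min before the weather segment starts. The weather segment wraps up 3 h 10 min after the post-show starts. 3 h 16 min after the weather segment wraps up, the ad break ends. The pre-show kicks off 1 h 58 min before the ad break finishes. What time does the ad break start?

The post-show starts at 10:14 − 105 min = 08:29.
The weather segment ends at 08:29 + 190 min = 11:39.
The ad break ends at 11:39 + 196 min = 14:55.
The pre-show starts at 14:55 − 118 min = 12:57.
The ad break starts at 12:57 + 43 min = 13:40.

13:40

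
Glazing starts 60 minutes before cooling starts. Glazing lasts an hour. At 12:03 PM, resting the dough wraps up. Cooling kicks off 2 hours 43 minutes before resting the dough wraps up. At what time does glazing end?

Cooling starts at 12:03 PM − 163 min = 9:20 AM.
Glazing starts at 9:20 AM − 60 min = 8:20 AM.
Glazing ends at 8:20 AM + 60 min = 9:20 AM.

9:20 AM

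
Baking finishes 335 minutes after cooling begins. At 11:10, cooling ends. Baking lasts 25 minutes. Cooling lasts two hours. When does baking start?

Cooling starts at 11:10 − 120 min = 09:10.
Baking ends at 09:10 + 335 min = 14:45.
Baking starts at 14:45 − 25 min = 14:20.

14:20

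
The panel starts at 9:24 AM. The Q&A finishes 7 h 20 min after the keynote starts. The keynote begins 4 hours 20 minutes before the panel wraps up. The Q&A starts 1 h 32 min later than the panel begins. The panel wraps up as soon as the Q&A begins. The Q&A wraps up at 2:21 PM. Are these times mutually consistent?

The Q&A starts at 9:24 AM + 92 min = 10:56 AM.
So the panel ends at 10:56 AM.
The keynote starts at 10:56 AM − 260 min = 6:36 AM.
The Q&A ends at 6:36 AM + 440 min = 1:56 PM.
But the Q&A is also said to end at 2:21 PM — a 25-minute conflict.

No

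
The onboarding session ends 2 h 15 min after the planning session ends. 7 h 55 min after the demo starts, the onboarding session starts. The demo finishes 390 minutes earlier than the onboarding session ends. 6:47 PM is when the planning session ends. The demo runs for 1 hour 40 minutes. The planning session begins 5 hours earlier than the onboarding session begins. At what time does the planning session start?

The onboarding session ends at 6:47 PM + 135 min = 9:02 PM.
The demo ends at 9:02 PM − 390 min = 2:32 PM.
The demo starts at 2:32 PM − 100 min = 12:52 PM.
The onboarding session starts at 12:52 PM + 475 min = 8:47 PM.
The planning session starts at 8:47 PM − 300 min = 3:47 PM.

3:47 PM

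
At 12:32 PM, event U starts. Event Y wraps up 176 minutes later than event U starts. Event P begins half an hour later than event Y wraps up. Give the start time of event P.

3:58 PM

Event Y ends at 12:32 PM + 176 min = 3:28 PM.
Event P starts at 3:28 PM + 30 min = 3:58 PM.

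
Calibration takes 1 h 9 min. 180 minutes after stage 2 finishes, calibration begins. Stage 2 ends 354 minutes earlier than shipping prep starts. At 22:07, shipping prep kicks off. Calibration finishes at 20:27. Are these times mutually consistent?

No

Stage 2 ends at 22:07 − 354 min = 16:13.
Calibration starts at 16:13 + 180 min = 19:13.
Calibration ends at 19:13 + 69 min = 20:22.
But calibration is also said to end at 20:27 — a 5-minute conflict.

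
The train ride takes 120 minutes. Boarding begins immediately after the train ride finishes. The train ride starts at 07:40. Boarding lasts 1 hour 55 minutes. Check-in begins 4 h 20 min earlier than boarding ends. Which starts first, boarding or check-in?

check-in

The train ride ends at 07:40 + 120 min = 09:40.
So boarding starts at 09:40.
Boarding ends at 09:40 + 115 min = 11:35.
Check-in starts at 11:35 − 260 min = 07:15.
Boarding starts at 09:40 and check-in starts at 07:15, so check-in is first.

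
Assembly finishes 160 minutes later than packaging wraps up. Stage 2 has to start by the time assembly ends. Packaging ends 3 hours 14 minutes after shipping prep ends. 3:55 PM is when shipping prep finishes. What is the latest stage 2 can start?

Packaging ends at 3:55 PM + 194 min = 7:09 PM.
Assembly ends at 7:09 PM + 160 min = 9:49 PM.
Stage 2 is bounded by assembly, so the latest it can start is 9:49 PM.

9:49 PM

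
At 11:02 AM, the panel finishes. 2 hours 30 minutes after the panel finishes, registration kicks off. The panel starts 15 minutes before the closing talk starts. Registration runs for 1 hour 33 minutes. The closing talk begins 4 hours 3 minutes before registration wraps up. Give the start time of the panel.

Registration starts at 11:02 AM + 150 min = 1:32 PM.
Registration ends at 1:32 PM + 93 min = 3:05 PM.
The closing talk starts at 3:05 PM − 243 min = 11:02 AM.
The panel starts at 11:02 AM − 15 min = 10:47 AM.

10:47 AM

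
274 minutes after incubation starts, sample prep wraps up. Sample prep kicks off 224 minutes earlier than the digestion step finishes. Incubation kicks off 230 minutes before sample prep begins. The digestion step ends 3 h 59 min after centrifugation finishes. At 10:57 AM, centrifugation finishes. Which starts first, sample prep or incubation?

incubation

The digestion step ends at 10:57 AM + 239 min = 2:56 PM.
Sample prep starts at 2:56 PM − 224 min = 11:12 AM.
Incubation starts at 11:12 AM − 230 min = 7:22 AM.
Sample prep starts at 11:12 AM and incubation starts at 7:22 AM, so incubation is first.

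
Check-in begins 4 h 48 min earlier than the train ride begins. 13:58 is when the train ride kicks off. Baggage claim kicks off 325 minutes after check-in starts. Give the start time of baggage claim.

14:35

Check-in starts at 13:58 − 288 min = 09:10.
Baggage claim starts at 09:10 + 325 min = 14:35.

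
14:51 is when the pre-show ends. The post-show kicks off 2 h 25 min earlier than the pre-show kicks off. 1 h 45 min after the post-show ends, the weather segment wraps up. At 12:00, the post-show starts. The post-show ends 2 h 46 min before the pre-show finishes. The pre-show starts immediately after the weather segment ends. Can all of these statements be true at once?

No

The post-show ends at 14:51 − 166 min = 12:05.
The weather segment ends at 12:05 + 105 min = 13:50.
So the pre-show starts at 13:50.
The post-show starts at 13:50 − 145 min = 11:25.
But the post-show is also said to start at 12:00 — a 35-minute conflict.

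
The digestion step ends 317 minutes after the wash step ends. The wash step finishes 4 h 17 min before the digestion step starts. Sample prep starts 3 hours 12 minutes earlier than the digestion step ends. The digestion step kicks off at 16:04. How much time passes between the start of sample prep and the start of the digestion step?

2 hours 12 minutes

The wash step ends at 16:04 − 257 min = 11:47.
The digestion step ends at 11:47 + 317 min = 17:04.
Sample prep starts at 17:04 − 192 min = 13:52.
From 13:52 to 16:04 is 2 hours 12 minutes.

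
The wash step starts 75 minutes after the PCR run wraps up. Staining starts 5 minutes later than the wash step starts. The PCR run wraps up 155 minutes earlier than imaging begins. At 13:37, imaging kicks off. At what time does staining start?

12:22

The PCR run ends at 13:37 − 155 min = 11:02.
The wash step starts at 11:02 + 75 min = 12:17.
Staining starts at 12:17 + 5 min = 12:22.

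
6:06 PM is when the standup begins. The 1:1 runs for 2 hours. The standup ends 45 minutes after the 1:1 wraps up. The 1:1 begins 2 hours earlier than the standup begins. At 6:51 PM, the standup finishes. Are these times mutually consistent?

The 1:1 starts at 6:06 PM − 120 min = 4:06 PM.
The 1:1 ends at 4:06 PM + 120 min = 6:06 PM.
The standup ends at 6:06 PM + 45 min = 6:51 PM.
That matches the stated 6:51 PM, so the schedule is consistent.

Yes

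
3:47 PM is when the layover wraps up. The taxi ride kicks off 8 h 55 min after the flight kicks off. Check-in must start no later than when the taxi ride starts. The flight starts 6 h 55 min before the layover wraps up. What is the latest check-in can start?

The flight starts at 3:47 PM − 415 min = 8:52 AM.
The taxi ride starts at 8:52 AM + 535 min = 5:47 PM.
Check-in is bounded by the taxi ride, so the latest it can start is 5:47 PM.

5:47 PM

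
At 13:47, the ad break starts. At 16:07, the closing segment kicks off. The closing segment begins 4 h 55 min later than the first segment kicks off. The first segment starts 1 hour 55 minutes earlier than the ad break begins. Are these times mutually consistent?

The first segment starts at 13:47 − 115 min = 11:52.
The closing segment starts at 11:52 + 295 min = 16:47.
But the closing segment is also said to start at 16:07 — a 40-minute conflict.

No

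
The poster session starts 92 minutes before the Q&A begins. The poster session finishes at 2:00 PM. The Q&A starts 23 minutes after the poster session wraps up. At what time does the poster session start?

The Q&A starts at 2:00 PM + 23 min = 2:23 PM.
The poster session starts at 2:23 PM − 92 min = 12:51 PM.

12:51 PM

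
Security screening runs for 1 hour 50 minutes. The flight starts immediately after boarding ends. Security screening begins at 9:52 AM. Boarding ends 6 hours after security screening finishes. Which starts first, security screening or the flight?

security screening

Security screening ends at 9:52 AM + 110 min = 11:42 AM.
Boarding ends at 11:42 AM + 360 min = 5:42 PM.
So the flight starts at 5:42 PM.
Security screening starts at 9:52 AM and the flight starts at 5:42 PM, so security screening is first.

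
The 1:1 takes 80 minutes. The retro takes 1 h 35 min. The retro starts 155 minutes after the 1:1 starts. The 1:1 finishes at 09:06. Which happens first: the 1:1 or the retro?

the 1:1

The 1:1 starts at 09:06 − 80 min = 07:46.
The retro starts at 07:46 + 155 min = 10:21.
The 1:1 starts at 07:46 and the retro starts at 10:21, so the 1:1 is first.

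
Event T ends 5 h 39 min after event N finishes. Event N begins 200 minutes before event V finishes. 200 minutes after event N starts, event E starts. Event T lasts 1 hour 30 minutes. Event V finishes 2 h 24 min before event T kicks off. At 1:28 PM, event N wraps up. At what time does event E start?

3:13 PM

Event T ends at 1:28 PM + 339 min = 7:07 PM.
Event T starts at 7:07 PM − 90 min = 5:37 PM.
Event V ends at 5:37 PM − 144 min = 3:13 PM.
Event N starts at 3:13 PM − 200 min = 11:53 AM.
Event E starts at 11:53 AM + 200 min = 3:13 PM.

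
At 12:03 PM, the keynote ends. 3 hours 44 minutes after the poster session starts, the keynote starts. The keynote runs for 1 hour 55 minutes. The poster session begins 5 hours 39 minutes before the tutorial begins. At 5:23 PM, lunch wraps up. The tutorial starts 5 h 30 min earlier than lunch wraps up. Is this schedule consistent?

No

The tutorial starts at 5:23 PM − 330 min = 11:53 AM.
The poster session starts at 11:53 AM − 339 min = 6:14 AM.
The keynote starts at 6:14 AM + 224 min = 9:58 AM.
The keynote ends at 9:58 AM + 115 min = 11:53 AM.
But the keynote is also said to end at 12:03 PM — a 10-minute conflict.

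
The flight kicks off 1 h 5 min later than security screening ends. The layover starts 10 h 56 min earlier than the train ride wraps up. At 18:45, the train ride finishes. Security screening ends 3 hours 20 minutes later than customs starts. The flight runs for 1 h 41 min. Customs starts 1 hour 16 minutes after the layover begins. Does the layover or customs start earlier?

The layover starts at 18:45 − 656 min = 07:49.
Customs starts at 07:49 + 76 min = 09:05.
The layover starts at 07:49 and customs starts at 09:05, so the layover is first.

the layover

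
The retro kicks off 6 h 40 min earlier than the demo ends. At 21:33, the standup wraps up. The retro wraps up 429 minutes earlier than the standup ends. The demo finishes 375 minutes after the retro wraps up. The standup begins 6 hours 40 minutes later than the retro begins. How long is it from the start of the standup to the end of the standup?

54 minutes

The retro ends at 21:33 − 429 min = 14:24.
The demo ends at 14:24 + 375 min = 20:39.
The retro starts at 20:39 − 400 min = 13:59.
The standup starts at 13:59 + 400 min = 20:39.
From 20:39 to 21:33 is 54 minutes.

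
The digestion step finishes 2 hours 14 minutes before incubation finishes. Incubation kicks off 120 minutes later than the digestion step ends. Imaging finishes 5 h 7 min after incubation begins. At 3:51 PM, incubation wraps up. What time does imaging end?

8:44 PM

The digestion step ends at 3:51 PM − 134 min = 1:37 PM.
Incubation starts at 1:37 PM + 120 min = 3:37 PM.
Imaging ends at 3:37 PM + 307 min = 8:44 PM.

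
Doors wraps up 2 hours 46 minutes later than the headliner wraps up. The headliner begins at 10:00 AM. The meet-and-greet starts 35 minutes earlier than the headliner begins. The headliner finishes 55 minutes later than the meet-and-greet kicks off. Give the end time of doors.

1:06 PM

The meet-and-greet starts at 10:00 AM − 35 min = 9:25 AM.
The headliner ends at 9:25 AM + 55 min = 10:20 AM.
Doors ends at 10:20 AM + 166 min = 1:06 PM.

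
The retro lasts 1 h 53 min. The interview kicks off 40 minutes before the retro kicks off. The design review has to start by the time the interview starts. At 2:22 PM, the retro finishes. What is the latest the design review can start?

The retro starts at 2:22 PM − 113 min = 12:29 PM.
The interview starts at 12:29 PM − 40 min = 11:49 AM.
The design review is bounded by the interview, so the latest it can start is 11:49 AM.

11:49 AM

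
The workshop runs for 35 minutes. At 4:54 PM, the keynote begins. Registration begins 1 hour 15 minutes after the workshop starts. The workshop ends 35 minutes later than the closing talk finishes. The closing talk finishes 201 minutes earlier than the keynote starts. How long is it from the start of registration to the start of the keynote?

The closing talk ends at 4:54 PM − 201 min = 1:33 PM.
The workshop ends at 1:33 PM + 35 min = 2:08 PM.
The workshop starts at 2:08 PM − 35 min = 1:33 PM.
Registration starts at 1:33 PM + 75 min = 2:48 PM.
From 2:48 PM to 4:54 PM is 126 minutes.

126 minutes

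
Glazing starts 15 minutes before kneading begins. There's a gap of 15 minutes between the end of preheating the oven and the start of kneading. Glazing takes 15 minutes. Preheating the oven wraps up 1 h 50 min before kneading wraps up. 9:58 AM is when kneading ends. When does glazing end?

8:23 AM

Preheating the oven ends at 9:58 AM − 110 min = 8:08 AM.
Kneading starts at 8:08 AM + 15 min = 8:23 AM.
Glazing starts at 8:23 AM − 15 min = 8:08 AM.
Glazing ends at 8:08 AM + 15 min = 8:23 AM.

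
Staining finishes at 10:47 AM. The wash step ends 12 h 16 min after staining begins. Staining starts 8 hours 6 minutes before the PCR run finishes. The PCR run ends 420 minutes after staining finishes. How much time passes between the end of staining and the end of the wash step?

The PCR run ends at 10:47 AM + 420 min = 5:47 PM.
Staining starts at 5:47 PM − 486 min = 9:41 AM.
The wash step ends at 9:41 AM + 736 min = 9:57 PM.
From 10:47 AM to 9:57 PM is 670 minutes.

670 minutes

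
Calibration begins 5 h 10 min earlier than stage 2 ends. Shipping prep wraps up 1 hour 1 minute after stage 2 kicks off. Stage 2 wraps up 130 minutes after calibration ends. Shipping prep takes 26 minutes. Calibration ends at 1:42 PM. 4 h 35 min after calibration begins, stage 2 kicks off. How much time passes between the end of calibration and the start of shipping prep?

Stage 2 ends at 1:42 PM + 130 min = 3:52 PM.
Calibration starts at 3:52 PM − 310 min = 10:42 AM.
Stage 2 starts at 10:42 AM + 275 min = 3:17 PM.
Shipping prep ends at 3:17 PM + 61 min = 4:18 PM.
Shipping prep starts at 4:18 PM − 26 min = 3:52 PM.
From 1:42 PM to 3:52 PM is 2 h 10 min.

2 h 10 min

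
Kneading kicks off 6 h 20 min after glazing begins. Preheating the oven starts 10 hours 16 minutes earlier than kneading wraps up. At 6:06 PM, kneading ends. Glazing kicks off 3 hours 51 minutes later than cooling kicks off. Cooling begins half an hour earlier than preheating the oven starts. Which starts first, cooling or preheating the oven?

cooling

Preheating the oven starts at 6:06 PM − 616 min = 7:50 AM.
Cooling starts at 7:50 AM − 30 min = 7:20 AM.
Cooling starts at 7:20 AM and preheating the oven starts at 7:50 AM, so cooling is first.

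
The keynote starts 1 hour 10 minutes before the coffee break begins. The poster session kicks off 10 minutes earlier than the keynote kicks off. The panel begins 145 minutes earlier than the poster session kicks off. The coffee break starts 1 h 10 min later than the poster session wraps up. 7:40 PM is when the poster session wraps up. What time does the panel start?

The coffee break starts at 7:40 PM + 70 min = 8:50 PM.
The keynote starts at 8:50 PM − 70 min = 7:40 PM.
The poster session starts at 7:40 PM − 10 min = 7:30 PM.
The panel starts at 7:30 PM − 145 min = 5:05 PM.

5:05 PM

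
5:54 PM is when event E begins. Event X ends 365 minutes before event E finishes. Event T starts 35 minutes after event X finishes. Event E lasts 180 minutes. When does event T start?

3:24 PM

Event E ends at 5:54 PM + 180 min = 8:54 PM.
Event X ends at 8:54 PM − 365 min = 2:49 PM.
Event T starts at 2:49 PM + 35 min = 3:24 PM.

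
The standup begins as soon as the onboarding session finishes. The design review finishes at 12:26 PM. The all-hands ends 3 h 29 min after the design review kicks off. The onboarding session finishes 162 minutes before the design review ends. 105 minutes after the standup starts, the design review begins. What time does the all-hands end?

2:58 PM

The onboarding session ends at 12:26 PM − 162 min = 9:44 AM.
So the standup starts at 9:44 AM.
The design review starts at 9:44 AM + 105 min = 11:29 AM.
The all-hands ends at 11:29 AM + 209 min = 2:58 PM.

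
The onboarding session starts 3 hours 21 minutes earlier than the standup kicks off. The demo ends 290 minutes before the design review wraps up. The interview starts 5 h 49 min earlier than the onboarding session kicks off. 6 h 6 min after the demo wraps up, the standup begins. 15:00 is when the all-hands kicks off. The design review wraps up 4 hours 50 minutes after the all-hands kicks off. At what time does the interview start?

The design review ends at 15:00 + 290 min = 19:50.
The demo ends at 19:50 − 290 min = 15:00.
The standup starts at 15:00 + 366 min = 21:06.
The onboarding session starts at 21:06 − 201 min = 17:45.
The interview starts at 17:45 − 349 min = 11:56.

11:56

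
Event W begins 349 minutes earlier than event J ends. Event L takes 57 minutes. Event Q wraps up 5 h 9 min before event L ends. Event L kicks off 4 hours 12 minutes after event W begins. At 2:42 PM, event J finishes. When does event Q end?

Event W starts at 2:42 PM − 349 min = 8:53 AM.
Event L starts at 8:53 AM + 252 min = 1:05 PM.
Event L ends at 1:05 PM + 57 min = 2:02 PM.
Event Q ends at 2:02 PM − 309 min = 8:53 AM.

8:53 AM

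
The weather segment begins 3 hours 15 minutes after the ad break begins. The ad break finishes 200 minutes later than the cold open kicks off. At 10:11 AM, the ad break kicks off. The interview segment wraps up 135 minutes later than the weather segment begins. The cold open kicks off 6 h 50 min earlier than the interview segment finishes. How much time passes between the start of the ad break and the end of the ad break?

The weather segment starts at 10:11 AM + 195 min = 1:26 PM.
The interview segment ends at 1:26 PM + 135 min = 3:41 PM.
The cold open starts at 3:41 PM − 410 min = 8:51 AM.
The ad break ends at 8:51 AM + 200 min = 12:11 PM.
From 10:11 AM to 12:11 PM is 120 minutes.

120 minutes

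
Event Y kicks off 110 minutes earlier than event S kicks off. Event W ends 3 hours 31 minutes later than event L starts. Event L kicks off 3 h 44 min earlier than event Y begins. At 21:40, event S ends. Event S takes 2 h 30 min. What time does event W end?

17:07

Event S starts at 21:40 − 150 min = 19:10.
Event Y starts at 19:10 − 110 min = 17:20.
Event L starts at 17:20 − 224 min = 13:36.
Event W ends at 13:36 + 211 min = 17:07.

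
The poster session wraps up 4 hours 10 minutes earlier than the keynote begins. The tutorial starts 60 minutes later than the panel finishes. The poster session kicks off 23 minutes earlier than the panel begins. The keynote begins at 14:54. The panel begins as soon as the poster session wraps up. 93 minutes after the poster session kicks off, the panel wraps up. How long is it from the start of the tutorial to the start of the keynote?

two hours

The poster session ends at 14:54 − 250 min = 10:44.
So the panel starts at 10:44.
The poster session starts at 10:44 − 23 min = 10:21.
The panel ends at 10:21 + 93 min = 11:54.
The tutorial starts at 11:54 + 60 min = 12:54.
From 12:54 to 14:54 is two hours.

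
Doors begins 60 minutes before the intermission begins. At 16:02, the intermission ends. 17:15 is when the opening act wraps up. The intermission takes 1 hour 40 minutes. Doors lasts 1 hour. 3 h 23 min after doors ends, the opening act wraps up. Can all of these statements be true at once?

The intermission starts at 16:02 − 100 min = 14:22.
Doors starts at 14:22 − 60 min = 13:22.
Doors ends at 13:22 + 60 min = 14:22.
The opening act ends at 14:22 + 203 min = 17:45.
But the opening act is also said to end at 17:15 — a 30-minute conflict.

No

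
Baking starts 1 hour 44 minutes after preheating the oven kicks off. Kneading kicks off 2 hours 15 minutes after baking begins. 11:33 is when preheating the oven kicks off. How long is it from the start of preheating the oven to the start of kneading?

3 h 59 min

Baking starts at 11:33 + 104 min = 13:17.
Kneading starts at 13:17 + 135 min = 15:32.
From 11:33 to 15:32 is 3 h 59 min.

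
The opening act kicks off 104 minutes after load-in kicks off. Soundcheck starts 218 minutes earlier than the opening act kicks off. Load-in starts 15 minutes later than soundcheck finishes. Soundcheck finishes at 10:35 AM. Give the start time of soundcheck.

Load-in starts at 10:35 AM + 15 min = 10:50 AM.
The opening act starts at 10:50 AM + 104 min = 12:34 PM.
Soundcheck starts at 12:34 PM − 218 min = 8:56 AM.

8:56 AM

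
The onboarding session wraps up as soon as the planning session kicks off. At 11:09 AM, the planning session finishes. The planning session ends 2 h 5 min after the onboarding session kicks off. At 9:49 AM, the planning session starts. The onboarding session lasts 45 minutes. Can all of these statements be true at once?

Yes

The onboarding session ends at 9:49 AM.
The onboarding session starts at 9:49 AM − 45 min = 9:04 AM.
The planning session ends at 9:04 AM + 125 min = 11:09 AM.
That matches the stated 11:09 AM, so the schedule is consistent.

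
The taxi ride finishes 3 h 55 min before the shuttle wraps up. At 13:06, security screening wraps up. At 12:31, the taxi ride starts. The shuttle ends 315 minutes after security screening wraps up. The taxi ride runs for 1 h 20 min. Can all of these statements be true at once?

No

The shuttle ends at 13:06 + 315 min = 18:21.
The taxi ride ends at 18:21 − 235 min = 14:26.
The taxi ride starts at 14:26 − 80 min = 13:06.
But the taxi ride is also said to start at 12:31 — a 35-minute conflict.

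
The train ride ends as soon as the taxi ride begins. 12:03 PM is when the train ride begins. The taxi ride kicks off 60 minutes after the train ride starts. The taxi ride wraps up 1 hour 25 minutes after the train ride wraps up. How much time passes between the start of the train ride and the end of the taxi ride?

The taxi ride starts at 12:03 PM + 60 min = 1:03 PM.
So the train ride ends at 1:03 PM.
The taxi ride ends at 1:03 PM + 85 min = 2:28 PM.
From 12:03 PM to 2:28 PM is 145 minutes.

145 minutes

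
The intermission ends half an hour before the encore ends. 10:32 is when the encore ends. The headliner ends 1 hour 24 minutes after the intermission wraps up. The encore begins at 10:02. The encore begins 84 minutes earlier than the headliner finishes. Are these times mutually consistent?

Yes

The intermission ends at 10:32 − 30 min = 10:02.
The headliner ends at 10:02 + 84 min = 11:26.
The encore starts at 11:26 − 84 min = 10:02.
That matches the stated 10:02, so the schedule is consistent.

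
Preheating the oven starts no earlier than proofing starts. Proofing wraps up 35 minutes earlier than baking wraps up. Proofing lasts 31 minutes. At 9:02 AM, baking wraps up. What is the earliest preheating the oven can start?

Proofing ends at 9:02 AM − 35 min = 8:27 AM.
Proofing starts at 8:27 AM − 31 min = 7:56 AM.
Preheating the oven is bounded by proofing, so the earliest it can start is 7:56 AM.

7:56 AM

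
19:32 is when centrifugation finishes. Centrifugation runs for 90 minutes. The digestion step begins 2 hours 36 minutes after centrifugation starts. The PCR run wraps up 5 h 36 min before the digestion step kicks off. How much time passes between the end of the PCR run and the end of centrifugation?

Centrifugation starts at 19:32 − 90 min = 18:02.
The digestion step starts at 18:02 + 156 min = 20:38.
The PCR run ends at 20:38 − 336 min = 15:02.
From 15:02 to 19:32 is 270 minutes.

270 minutes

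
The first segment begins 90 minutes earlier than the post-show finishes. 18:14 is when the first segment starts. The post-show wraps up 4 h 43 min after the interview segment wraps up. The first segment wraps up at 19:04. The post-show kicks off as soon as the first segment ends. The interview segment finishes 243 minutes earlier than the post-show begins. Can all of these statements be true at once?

The post-show starts at 19:04.
The interview segment ends at 19:04 − 243 min = 15:01.
The post-show ends at 15:01 + 283 min = 19:44.
The first segment starts at 19:44 − 90 min = 18:14.
That matches the stated 18:14, so the schedule is consistent.

Yes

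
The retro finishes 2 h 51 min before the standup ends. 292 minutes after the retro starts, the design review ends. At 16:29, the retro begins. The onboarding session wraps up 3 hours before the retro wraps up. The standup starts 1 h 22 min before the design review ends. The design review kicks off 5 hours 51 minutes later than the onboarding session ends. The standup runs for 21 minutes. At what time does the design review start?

The design review ends at 16:29 + 292 min = 21:21.
The standup starts at 21:21 − 82 min = 19:59.
The standup ends at 19:59 + 21 min = 20:20.
The retro ends at 20:20 − 171 min = 17:29.
The onboarding session ends at 17:29 − 180 min = 14:29.
The design review starts at 14:29 + 351 min = 20:20.

20:20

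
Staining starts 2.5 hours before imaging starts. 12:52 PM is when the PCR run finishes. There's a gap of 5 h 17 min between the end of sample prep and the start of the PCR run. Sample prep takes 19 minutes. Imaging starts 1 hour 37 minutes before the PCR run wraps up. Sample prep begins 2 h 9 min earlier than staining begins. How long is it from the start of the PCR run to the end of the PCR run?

40 minutes

Imaging starts at 12:52 PM − 97 min = 11:15 AM.
Staining starts at 11:15 AM − 150 min = 8:45 AM.
Sample prep starts at 8:45 AM − 129 min = 6:36 AM.
Sample prep ends at 6:36 AM + 19 min = 6:55 AM.
The PCR run starts at 6:55 AM + 317 min = 12:12 PM.
From 12:12 PM to 12:52 PM is 40 minutes.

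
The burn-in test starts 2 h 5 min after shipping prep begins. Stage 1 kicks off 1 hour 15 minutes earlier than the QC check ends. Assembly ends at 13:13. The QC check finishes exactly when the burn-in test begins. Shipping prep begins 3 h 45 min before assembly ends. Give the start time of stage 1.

10:18

Shipping prep starts at 13:13 − 225 min = 09:28.
The burn-in test starts at 09:28 + 125 min = 11:33.
So the QC check ends at 11:33.
Stage 1 starts at 11:33 − 75 min = 10:18.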